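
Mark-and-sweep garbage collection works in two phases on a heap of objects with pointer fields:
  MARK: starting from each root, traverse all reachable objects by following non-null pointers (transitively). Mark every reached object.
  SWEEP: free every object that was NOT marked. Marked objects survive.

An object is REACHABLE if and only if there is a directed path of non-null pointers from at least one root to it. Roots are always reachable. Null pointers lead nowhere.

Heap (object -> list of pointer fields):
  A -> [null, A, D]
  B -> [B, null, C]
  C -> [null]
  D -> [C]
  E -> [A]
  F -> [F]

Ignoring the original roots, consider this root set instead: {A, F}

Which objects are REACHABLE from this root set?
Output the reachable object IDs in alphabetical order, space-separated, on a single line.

Answer: A C D F

Derivation:
Roots: A F
Mark A: refs=null A D, marked=A
Mark F: refs=F, marked=A F
Mark D: refs=C, marked=A D F
Mark C: refs=null, marked=A C D F
Unmarked (collected): B E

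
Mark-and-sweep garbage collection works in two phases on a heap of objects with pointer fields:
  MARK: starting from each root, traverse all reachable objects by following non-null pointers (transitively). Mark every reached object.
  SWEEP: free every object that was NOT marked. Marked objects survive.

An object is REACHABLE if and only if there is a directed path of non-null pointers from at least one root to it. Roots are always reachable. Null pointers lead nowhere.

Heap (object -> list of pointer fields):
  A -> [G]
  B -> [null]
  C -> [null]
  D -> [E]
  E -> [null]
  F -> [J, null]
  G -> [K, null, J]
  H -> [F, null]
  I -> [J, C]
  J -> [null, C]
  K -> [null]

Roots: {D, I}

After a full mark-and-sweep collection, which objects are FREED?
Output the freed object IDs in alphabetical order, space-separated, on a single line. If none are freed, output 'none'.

Roots: D I
Mark D: refs=E, marked=D
Mark I: refs=J C, marked=D I
Mark E: refs=null, marked=D E I
Mark J: refs=null C, marked=D E I J
Mark C: refs=null, marked=C D E I J
Unmarked (collected): A B F G H K

Answer: A B F G H K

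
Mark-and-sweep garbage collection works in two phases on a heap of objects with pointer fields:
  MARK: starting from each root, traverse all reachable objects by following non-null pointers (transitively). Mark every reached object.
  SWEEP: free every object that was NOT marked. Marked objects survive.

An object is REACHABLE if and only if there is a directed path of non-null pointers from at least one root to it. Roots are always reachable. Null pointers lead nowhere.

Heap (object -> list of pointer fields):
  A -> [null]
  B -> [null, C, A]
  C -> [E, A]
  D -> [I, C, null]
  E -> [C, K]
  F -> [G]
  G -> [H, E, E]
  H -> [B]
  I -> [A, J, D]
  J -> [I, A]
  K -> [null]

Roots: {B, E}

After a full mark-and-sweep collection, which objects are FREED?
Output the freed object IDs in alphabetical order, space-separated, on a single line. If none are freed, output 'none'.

Roots: B E
Mark B: refs=null C A, marked=B
Mark E: refs=C K, marked=B E
Mark C: refs=E A, marked=B C E
Mark A: refs=null, marked=A B C E
Mark K: refs=null, marked=A B C E K
Unmarked (collected): D F G H I J

Answer: D F G H I J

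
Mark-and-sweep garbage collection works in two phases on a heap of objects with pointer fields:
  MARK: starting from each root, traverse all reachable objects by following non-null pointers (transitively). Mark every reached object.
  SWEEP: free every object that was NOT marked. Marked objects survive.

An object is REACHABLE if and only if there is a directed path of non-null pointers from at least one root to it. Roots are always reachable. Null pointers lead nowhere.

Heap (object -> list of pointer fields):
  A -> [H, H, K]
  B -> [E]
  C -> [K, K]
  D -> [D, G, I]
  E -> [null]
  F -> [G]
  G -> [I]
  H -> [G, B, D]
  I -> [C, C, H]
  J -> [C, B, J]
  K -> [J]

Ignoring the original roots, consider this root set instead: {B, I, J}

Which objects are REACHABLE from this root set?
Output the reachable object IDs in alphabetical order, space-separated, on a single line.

Answer: B C D E G H I J K

Derivation:
Roots: B I J
Mark B: refs=E, marked=B
Mark I: refs=C C H, marked=B I
Mark J: refs=C B J, marked=B I J
Mark E: refs=null, marked=B E I J
Mark C: refs=K K, marked=B C E I J
Mark H: refs=G B D, marked=B C E H I J
Mark K: refs=J, marked=B C E H I J K
Mark G: refs=I, marked=B C E G H I J K
Mark D: refs=D G I, marked=B C D E G H I J K
Unmarked (collected): A F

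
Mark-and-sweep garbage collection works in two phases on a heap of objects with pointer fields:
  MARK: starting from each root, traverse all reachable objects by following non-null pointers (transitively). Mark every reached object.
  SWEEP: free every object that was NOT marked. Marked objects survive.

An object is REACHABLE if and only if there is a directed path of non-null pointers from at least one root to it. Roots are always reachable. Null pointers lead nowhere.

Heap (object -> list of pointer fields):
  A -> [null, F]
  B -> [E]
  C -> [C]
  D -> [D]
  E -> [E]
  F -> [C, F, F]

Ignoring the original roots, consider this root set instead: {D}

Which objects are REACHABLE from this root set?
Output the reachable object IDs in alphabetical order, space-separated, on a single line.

Roots: D
Mark D: refs=D, marked=D
Unmarked (collected): A B C E F

Answer: D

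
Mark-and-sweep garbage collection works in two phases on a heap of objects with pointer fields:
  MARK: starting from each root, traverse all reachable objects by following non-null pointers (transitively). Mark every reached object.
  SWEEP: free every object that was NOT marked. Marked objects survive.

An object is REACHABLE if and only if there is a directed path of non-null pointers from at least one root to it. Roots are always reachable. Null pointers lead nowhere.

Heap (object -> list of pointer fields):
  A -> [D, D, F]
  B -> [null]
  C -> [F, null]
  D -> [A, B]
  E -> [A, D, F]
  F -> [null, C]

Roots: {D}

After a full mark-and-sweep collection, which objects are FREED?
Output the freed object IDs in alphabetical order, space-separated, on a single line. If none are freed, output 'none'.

Answer: E

Derivation:
Roots: D
Mark D: refs=A B, marked=D
Mark A: refs=D D F, marked=A D
Mark B: refs=null, marked=A B D
Mark F: refs=null C, marked=A B D F
Mark C: refs=F null, marked=A B C D F
Unmarked (collected): E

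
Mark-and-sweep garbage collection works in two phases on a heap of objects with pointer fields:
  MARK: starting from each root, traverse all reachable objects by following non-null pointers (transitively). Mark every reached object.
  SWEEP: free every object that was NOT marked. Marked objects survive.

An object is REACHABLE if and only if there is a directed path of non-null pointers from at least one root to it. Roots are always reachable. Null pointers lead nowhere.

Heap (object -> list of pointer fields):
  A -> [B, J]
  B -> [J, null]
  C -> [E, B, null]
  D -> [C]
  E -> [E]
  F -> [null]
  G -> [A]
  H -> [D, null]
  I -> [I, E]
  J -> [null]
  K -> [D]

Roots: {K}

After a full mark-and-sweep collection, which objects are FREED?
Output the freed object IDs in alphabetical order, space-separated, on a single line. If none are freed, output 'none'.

Roots: K
Mark K: refs=D, marked=K
Mark D: refs=C, marked=D K
Mark C: refs=E B null, marked=C D K
Mark E: refs=E, marked=C D E K
Mark B: refs=J null, marked=B C D E K
Mark J: refs=null, marked=B C D E J K
Unmarked (collected): A F G H I

Answer: A F G H I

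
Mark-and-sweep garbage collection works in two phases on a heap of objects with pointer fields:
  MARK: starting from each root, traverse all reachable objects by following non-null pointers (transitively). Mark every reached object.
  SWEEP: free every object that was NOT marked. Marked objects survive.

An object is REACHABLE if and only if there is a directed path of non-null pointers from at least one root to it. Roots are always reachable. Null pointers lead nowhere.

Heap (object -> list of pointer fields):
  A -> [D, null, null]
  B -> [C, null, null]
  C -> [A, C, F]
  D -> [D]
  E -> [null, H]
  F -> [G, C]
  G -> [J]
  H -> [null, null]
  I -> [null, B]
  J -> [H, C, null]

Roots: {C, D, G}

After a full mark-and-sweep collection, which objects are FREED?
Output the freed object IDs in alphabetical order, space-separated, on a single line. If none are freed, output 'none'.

Roots: C D G
Mark C: refs=A C F, marked=C
Mark D: refs=D, marked=C D
Mark G: refs=J, marked=C D G
Mark A: refs=D null null, marked=A C D G
Mark F: refs=G C, marked=A C D F G
Mark J: refs=H C null, marked=A C D F G J
Mark H: refs=null null, marked=A C D F G H J
Unmarked (collected): B E I

Answer: B E I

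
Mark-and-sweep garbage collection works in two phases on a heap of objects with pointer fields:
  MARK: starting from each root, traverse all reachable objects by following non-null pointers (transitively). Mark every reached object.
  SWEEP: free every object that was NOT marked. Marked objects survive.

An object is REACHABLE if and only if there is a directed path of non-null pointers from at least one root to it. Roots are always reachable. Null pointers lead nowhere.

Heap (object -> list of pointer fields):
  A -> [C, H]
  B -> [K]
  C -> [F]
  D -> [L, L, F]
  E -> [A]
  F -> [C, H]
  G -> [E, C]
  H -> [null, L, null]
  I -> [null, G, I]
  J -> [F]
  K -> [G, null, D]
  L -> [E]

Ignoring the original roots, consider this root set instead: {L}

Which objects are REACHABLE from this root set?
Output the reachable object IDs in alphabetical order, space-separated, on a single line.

Roots: L
Mark L: refs=E, marked=L
Mark E: refs=A, marked=E L
Mark A: refs=C H, marked=A E L
Mark C: refs=F, marked=A C E L
Mark H: refs=null L null, marked=A C E H L
Mark F: refs=C H, marked=A C E F H L
Unmarked (collected): B D G I J K

Answer: A C E F H L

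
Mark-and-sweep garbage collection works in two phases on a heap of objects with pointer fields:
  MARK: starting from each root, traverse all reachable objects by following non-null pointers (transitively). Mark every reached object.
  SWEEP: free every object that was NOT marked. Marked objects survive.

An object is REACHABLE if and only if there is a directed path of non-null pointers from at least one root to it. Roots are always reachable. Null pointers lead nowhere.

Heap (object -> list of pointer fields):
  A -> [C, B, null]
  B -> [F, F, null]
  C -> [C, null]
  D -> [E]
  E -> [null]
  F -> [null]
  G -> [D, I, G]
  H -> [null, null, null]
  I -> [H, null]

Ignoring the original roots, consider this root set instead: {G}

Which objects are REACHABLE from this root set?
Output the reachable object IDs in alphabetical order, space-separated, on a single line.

Answer: D E G H I

Derivation:
Roots: G
Mark G: refs=D I G, marked=G
Mark D: refs=E, marked=D G
Mark I: refs=H null, marked=D G I
Mark E: refs=null, marked=D E G I
Mark H: refs=null null null, marked=D E G H I
Unmarked (collected): A B C F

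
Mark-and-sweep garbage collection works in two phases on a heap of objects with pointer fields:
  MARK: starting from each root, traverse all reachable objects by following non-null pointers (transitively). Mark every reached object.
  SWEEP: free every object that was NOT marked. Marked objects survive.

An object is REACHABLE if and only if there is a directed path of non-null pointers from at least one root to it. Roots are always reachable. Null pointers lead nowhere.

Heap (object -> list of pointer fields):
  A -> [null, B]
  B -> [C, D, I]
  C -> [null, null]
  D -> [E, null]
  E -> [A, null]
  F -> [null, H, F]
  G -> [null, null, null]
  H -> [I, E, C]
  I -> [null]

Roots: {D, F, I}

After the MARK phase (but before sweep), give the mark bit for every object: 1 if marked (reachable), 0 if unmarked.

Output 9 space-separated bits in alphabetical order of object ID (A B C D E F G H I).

Answer: 1 1 1 1 1 1 0 1 1

Derivation:
Roots: D F I
Mark D: refs=E null, marked=D
Mark F: refs=null H F, marked=D F
Mark I: refs=null, marked=D F I
Mark E: refs=A null, marked=D E F I
Mark H: refs=I E C, marked=D E F H I
Mark A: refs=null B, marked=A D E F H I
Mark C: refs=null null, marked=A C D E F H I
Mark B: refs=C D I, marked=A B C D E F H I
Unmarked (collected): G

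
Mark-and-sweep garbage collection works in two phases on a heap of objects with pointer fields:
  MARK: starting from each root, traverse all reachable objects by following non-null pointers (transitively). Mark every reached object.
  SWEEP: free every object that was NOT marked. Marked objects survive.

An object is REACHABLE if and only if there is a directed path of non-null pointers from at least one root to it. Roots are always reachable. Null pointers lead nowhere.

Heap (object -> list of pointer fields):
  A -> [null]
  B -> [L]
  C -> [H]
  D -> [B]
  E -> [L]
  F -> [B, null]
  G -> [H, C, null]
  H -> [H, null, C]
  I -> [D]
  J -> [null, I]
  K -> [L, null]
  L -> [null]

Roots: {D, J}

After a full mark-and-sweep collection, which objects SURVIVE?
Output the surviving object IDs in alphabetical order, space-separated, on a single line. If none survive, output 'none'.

Roots: D J
Mark D: refs=B, marked=D
Mark J: refs=null I, marked=D J
Mark B: refs=L, marked=B D J
Mark I: refs=D, marked=B D I J
Mark L: refs=null, marked=B D I J L
Unmarked (collected): A C E F G H K

Answer: B D I J L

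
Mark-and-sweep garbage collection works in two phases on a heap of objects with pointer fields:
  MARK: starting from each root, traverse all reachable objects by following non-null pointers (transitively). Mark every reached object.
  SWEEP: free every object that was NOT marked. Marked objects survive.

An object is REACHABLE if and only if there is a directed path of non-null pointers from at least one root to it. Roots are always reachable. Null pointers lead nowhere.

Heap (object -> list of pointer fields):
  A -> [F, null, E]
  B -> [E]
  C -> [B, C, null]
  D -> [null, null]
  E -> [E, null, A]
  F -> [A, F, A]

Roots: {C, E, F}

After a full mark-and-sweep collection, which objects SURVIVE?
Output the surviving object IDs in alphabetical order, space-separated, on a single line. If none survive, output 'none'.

Answer: A B C E F

Derivation:
Roots: C E F
Mark C: refs=B C null, marked=C
Mark E: refs=E null A, marked=C E
Mark F: refs=A F A, marked=C E F
Mark B: refs=E, marked=B C E F
Mark A: refs=F null E, marked=A B C E F
Unmarked (collected): D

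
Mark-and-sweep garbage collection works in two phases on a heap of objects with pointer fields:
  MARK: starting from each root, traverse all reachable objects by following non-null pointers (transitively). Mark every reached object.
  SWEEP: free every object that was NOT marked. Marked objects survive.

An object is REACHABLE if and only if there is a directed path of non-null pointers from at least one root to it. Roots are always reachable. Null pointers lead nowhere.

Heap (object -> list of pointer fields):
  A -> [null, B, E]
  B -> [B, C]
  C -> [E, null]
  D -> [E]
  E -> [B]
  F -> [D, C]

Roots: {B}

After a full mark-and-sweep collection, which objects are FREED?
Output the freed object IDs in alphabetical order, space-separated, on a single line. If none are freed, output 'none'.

Answer: A D F

Derivation:
Roots: B
Mark B: refs=B C, marked=B
Mark C: refs=E null, marked=B C
Mark E: refs=B, marked=B C E
Unmarked (collected): A D F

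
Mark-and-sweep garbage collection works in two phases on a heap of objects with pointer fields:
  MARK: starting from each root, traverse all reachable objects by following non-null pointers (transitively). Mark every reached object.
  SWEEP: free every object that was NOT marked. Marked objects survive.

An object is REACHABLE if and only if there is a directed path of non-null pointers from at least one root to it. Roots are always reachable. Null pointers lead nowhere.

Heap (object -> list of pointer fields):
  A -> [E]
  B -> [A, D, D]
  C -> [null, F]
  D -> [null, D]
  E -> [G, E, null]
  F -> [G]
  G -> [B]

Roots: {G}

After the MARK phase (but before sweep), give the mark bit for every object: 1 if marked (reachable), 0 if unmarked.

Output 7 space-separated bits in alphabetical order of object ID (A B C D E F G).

Answer: 1 1 0 1 1 0 1

Derivation:
Roots: G
Mark G: refs=B, marked=G
Mark B: refs=A D D, marked=B G
Mark A: refs=E, marked=A B G
Mark D: refs=null D, marked=A B D G
Mark E: refs=G E null, marked=A B D E G
Unmarked (collected): C F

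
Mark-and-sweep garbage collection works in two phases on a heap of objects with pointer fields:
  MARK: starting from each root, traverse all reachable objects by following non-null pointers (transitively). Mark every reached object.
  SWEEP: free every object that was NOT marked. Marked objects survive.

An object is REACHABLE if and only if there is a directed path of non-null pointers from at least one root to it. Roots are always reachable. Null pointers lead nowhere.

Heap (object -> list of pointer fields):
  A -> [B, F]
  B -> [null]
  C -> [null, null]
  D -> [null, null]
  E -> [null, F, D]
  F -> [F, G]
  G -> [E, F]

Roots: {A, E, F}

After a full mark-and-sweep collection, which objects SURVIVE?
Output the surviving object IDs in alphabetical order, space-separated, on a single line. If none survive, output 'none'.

Answer: A B D E F G

Derivation:
Roots: A E F
Mark A: refs=B F, marked=A
Mark E: refs=null F D, marked=A E
Mark F: refs=F G, marked=A E F
Mark B: refs=null, marked=A B E F
Mark D: refs=null null, marked=A B D E F
Mark G: refs=E F, marked=A B D E F G
Unmarked (collected): C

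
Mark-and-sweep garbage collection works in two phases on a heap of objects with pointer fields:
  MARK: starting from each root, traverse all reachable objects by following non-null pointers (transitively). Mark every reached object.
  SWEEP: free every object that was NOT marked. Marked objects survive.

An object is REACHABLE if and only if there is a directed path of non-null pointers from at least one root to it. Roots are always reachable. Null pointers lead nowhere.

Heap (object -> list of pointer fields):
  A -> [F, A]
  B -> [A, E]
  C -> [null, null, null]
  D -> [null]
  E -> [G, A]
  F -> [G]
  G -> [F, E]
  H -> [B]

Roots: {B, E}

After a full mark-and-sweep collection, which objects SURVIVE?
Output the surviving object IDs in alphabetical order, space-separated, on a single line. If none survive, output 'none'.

Answer: A B E F G

Derivation:
Roots: B E
Mark B: refs=A E, marked=B
Mark E: refs=G A, marked=B E
Mark A: refs=F A, marked=A B E
Mark G: refs=F E, marked=A B E G
Mark F: refs=G, marked=A B E F G
Unmarked (collected): C D H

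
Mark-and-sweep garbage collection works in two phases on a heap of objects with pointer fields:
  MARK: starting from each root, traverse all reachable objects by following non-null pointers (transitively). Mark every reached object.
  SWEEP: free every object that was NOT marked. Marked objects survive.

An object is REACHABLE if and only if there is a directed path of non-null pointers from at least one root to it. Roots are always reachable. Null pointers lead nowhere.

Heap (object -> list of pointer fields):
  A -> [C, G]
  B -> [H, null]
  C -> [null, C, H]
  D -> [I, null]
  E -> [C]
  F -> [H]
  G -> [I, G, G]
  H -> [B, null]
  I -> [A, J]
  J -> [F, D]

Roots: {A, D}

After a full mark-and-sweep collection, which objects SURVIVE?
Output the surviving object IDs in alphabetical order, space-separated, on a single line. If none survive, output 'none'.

Roots: A D
Mark A: refs=C G, marked=A
Mark D: refs=I null, marked=A D
Mark C: refs=null C H, marked=A C D
Mark G: refs=I G G, marked=A C D G
Mark I: refs=A J, marked=A C D G I
Mark H: refs=B null, marked=A C D G H I
Mark J: refs=F D, marked=A C D G H I J
Mark B: refs=H null, marked=A B C D G H I J
Mark F: refs=H, marked=A B C D F G H I J
Unmarked (collected): E

Answer: A B C D F G H I J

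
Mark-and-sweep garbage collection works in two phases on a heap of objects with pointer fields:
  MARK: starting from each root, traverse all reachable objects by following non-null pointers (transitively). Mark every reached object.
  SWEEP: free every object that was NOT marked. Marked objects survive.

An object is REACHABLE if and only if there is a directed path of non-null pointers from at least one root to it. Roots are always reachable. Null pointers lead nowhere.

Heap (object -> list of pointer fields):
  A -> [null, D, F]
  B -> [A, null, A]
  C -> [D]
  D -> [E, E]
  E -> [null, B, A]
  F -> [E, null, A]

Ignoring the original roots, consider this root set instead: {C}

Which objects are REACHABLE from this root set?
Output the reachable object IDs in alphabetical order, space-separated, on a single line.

Roots: C
Mark C: refs=D, marked=C
Mark D: refs=E E, marked=C D
Mark E: refs=null B A, marked=C D E
Mark B: refs=A null A, marked=B C D E
Mark A: refs=null D F, marked=A B C D E
Mark F: refs=E null A, marked=A B C D E F
Unmarked (collected): (none)

Answer: A B C D E F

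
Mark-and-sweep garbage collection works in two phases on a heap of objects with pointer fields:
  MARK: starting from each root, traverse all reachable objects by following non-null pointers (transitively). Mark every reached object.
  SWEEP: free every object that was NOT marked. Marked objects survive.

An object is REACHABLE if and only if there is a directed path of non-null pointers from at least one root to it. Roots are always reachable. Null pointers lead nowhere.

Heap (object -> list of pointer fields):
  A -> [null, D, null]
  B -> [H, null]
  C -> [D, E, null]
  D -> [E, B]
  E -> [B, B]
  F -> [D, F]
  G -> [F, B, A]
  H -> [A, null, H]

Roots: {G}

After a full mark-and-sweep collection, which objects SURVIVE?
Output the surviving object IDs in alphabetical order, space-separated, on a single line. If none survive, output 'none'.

Answer: A B D E F G H

Derivation:
Roots: G
Mark G: refs=F B A, marked=G
Mark F: refs=D F, marked=F G
Mark B: refs=H null, marked=B F G
Mark A: refs=null D null, marked=A B F G
Mark D: refs=E B, marked=A B D F G
Mark H: refs=A null H, marked=A B D F G H
Mark E: refs=B B, marked=A B D E F G H
Unmarked (collected): C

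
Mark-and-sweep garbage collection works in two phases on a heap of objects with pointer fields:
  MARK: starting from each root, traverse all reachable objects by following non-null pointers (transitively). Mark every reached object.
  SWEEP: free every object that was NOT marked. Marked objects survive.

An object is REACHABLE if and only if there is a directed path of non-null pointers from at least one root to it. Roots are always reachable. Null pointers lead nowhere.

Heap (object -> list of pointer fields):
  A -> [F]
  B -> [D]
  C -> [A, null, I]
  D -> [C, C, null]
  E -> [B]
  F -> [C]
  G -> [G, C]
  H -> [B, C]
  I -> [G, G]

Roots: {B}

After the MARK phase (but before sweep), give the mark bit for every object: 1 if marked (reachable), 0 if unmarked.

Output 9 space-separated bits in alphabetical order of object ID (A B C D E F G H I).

Answer: 1 1 1 1 0 1 1 0 1

Derivation:
Roots: B
Mark B: refs=D, marked=B
Mark D: refs=C C null, marked=B D
Mark C: refs=A null I, marked=B C D
Mark A: refs=F, marked=A B C D
Mark I: refs=G G, marked=A B C D I
Mark F: refs=C, marked=A B C D F I
Mark G: refs=G C, marked=A B C D F G I
Unmarked (collected): E H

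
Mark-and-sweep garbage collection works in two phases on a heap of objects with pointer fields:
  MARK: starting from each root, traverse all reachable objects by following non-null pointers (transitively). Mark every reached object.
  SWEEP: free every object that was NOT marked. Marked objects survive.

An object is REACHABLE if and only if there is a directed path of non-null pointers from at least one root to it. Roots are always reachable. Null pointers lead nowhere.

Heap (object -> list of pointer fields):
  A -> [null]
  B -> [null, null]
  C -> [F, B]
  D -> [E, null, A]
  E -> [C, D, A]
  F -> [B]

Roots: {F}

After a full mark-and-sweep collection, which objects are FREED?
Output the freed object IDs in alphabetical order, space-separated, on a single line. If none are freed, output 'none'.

Roots: F
Mark F: refs=B, marked=F
Mark B: refs=null null, marked=B F
Unmarked (collected): A C D E

Answer: A C D E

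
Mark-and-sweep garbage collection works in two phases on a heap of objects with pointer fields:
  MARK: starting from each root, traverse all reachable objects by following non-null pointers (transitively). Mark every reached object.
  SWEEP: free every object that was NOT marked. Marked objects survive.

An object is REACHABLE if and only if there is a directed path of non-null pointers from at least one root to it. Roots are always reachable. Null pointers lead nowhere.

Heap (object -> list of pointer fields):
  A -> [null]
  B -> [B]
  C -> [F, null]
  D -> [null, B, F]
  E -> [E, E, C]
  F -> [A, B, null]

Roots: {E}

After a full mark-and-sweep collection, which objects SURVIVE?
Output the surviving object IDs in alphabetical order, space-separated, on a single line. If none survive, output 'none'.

Roots: E
Mark E: refs=E E C, marked=E
Mark C: refs=F null, marked=C E
Mark F: refs=A B null, marked=C E F
Mark A: refs=null, marked=A C E F
Mark B: refs=B, marked=A B C E F
Unmarked (collected): D

Answer: A B C E F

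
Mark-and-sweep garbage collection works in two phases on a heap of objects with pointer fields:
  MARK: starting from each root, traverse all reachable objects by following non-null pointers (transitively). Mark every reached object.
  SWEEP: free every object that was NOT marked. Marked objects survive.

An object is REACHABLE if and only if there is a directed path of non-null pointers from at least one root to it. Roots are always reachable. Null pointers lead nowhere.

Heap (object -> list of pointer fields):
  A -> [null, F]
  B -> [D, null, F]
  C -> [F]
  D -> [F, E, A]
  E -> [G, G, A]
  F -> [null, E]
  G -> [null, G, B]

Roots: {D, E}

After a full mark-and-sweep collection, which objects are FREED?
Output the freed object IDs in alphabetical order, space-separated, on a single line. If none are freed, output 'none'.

Roots: D E
Mark D: refs=F E A, marked=D
Mark E: refs=G G A, marked=D E
Mark F: refs=null E, marked=D E F
Mark A: refs=null F, marked=A D E F
Mark G: refs=null G B, marked=A D E F G
Mark B: refs=D null F, marked=A B D E F G
Unmarked (collected): C

Answer: C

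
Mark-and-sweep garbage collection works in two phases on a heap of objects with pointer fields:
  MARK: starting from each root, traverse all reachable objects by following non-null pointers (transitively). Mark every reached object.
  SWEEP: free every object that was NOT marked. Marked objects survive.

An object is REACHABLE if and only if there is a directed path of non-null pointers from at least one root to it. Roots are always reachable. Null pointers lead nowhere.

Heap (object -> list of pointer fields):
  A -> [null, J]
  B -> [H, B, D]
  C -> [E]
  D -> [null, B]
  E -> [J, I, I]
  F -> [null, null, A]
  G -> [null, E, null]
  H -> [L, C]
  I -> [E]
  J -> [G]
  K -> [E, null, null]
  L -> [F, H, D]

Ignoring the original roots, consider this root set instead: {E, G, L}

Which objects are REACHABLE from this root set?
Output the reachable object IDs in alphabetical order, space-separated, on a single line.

Answer: A B C D E F G H I J L

Derivation:
Roots: E G L
Mark E: refs=J I I, marked=E
Mark G: refs=null E null, marked=E G
Mark L: refs=F H D, marked=E G L
Mark J: refs=G, marked=E G J L
Mark I: refs=E, marked=E G I J L
Mark F: refs=null null A, marked=E F G I J L
Mark H: refs=L C, marked=E F G H I J L
Mark D: refs=null B, marked=D E F G H I J L
Mark A: refs=null J, marked=A D E F G H I J L
Mark C: refs=E, marked=A C D E F G H I J L
Mark B: refs=H B D, marked=A B C D E F G H I J L
Unmarked (collected): K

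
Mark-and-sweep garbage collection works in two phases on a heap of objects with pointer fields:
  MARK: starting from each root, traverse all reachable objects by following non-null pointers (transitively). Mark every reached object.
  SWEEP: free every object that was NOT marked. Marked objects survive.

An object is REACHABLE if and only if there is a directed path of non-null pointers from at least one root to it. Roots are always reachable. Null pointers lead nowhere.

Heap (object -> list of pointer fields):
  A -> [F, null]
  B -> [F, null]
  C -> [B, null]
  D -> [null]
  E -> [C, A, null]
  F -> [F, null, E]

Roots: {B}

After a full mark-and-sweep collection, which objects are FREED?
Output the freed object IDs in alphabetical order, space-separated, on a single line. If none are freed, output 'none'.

Roots: B
Mark B: refs=F null, marked=B
Mark F: refs=F null E, marked=B F
Mark E: refs=C A null, marked=B E F
Mark C: refs=B null, marked=B C E F
Mark A: refs=F null, marked=A B C E F
Unmarked (collected): D

Answer: D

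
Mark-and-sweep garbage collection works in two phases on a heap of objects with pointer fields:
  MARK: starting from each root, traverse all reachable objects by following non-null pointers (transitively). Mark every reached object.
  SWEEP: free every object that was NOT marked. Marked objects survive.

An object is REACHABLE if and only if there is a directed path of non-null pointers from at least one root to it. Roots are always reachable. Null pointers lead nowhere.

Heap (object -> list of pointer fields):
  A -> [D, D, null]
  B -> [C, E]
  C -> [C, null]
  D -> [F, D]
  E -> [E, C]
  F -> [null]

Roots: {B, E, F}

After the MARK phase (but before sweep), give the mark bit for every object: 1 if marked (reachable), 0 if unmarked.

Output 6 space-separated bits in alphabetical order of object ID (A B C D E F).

Roots: B E F
Mark B: refs=C E, marked=B
Mark E: refs=E C, marked=B E
Mark F: refs=null, marked=B E F
Mark C: refs=C null, marked=B C E F
Unmarked (collected): A D

Answer: 0 1 1 0 1 1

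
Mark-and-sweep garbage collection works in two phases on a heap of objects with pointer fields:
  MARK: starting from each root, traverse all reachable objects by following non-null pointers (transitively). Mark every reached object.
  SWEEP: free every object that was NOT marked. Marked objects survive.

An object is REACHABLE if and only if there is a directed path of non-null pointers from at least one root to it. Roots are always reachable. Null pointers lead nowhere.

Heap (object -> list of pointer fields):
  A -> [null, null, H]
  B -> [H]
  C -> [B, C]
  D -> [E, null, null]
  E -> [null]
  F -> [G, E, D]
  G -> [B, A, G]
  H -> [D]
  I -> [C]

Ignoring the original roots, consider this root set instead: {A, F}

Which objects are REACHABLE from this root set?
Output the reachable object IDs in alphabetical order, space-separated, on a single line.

Answer: A B D E F G H

Derivation:
Roots: A F
Mark A: refs=null null H, marked=A
Mark F: refs=G E D, marked=A F
Mark H: refs=D, marked=A F H
Mark G: refs=B A G, marked=A F G H
Mark E: refs=null, marked=A E F G H
Mark D: refs=E null null, marked=A D E F G H
Mark B: refs=H, marked=A B D E F G H
Unmarked (collected): C I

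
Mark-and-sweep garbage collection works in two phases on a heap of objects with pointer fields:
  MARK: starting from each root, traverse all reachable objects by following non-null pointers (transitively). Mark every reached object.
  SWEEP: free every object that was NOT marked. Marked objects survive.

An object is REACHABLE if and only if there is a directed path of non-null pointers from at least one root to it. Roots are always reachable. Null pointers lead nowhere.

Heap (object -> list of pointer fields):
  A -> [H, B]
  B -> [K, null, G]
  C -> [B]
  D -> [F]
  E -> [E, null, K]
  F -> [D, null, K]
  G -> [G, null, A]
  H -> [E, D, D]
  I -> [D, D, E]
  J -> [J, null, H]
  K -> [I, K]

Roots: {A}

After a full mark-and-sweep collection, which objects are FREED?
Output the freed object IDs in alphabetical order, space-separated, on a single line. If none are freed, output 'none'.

Roots: A
Mark A: refs=H B, marked=A
Mark H: refs=E D D, marked=A H
Mark B: refs=K null G, marked=A B H
Mark E: refs=E null K, marked=A B E H
Mark D: refs=F, marked=A B D E H
Mark K: refs=I K, marked=A B D E H K
Mark G: refs=G null A, marked=A B D E G H K
Mark F: refs=D null K, marked=A B D E F G H K
Mark I: refs=D D E, marked=A B D E F G H I K
Unmarked (collected): C J

Answer: C J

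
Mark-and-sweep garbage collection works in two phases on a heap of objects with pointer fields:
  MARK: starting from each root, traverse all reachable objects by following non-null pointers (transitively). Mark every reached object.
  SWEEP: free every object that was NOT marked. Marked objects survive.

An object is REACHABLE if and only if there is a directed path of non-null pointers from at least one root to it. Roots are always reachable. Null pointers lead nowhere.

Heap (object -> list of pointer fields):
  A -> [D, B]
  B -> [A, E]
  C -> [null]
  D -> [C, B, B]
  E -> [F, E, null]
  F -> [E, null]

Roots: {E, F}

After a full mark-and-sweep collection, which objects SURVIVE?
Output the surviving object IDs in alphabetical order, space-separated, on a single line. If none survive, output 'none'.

Roots: E F
Mark E: refs=F E null, marked=E
Mark F: refs=E null, marked=E F
Unmarked (collected): A B C D

Answer: E F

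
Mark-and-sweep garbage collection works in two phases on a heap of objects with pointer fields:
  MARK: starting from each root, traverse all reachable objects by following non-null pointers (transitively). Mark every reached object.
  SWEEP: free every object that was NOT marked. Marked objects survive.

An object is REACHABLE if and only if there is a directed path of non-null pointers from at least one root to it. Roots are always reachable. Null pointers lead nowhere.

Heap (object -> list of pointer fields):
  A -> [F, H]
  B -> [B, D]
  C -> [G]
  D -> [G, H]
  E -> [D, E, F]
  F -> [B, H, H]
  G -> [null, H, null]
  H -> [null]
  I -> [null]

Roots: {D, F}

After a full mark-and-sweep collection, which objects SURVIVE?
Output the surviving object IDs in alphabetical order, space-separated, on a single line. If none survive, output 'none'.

Answer: B D F G H

Derivation:
Roots: D F
Mark D: refs=G H, marked=D
Mark F: refs=B H H, marked=D F
Mark G: refs=null H null, marked=D F G
Mark H: refs=null, marked=D F G H
Mark B: refs=B D, marked=B D F G H
Unmarked (collected): A C E I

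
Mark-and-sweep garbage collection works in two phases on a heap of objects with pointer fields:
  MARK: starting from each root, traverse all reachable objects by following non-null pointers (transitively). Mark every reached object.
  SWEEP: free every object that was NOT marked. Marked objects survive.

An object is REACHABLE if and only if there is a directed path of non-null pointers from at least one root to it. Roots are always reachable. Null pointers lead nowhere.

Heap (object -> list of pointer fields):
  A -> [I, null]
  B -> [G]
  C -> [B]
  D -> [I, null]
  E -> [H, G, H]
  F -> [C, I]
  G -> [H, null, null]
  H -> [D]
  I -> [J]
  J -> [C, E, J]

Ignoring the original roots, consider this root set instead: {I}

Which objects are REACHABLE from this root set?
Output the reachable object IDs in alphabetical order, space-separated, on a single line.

Roots: I
Mark I: refs=J, marked=I
Mark J: refs=C E J, marked=I J
Mark C: refs=B, marked=C I J
Mark E: refs=H G H, marked=C E I J
Mark B: refs=G, marked=B C E I J
Mark H: refs=D, marked=B C E H I J
Mark G: refs=H null null, marked=B C E G H I J
Mark D: refs=I null, marked=B C D E G H I J
Unmarked (collected): A F

Answer: B C D E G H I J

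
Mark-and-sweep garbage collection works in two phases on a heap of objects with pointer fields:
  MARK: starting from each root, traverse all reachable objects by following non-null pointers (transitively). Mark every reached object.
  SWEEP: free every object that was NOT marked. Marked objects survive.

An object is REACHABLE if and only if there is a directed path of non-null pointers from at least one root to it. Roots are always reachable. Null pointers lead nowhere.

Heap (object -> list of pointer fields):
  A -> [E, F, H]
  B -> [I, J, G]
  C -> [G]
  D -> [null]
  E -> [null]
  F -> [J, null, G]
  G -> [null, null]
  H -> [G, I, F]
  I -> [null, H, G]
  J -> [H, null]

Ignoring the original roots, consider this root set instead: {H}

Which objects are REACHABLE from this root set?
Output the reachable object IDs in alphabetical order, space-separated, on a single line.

Answer: F G H I J

Derivation:
Roots: H
Mark H: refs=G I F, marked=H
Mark G: refs=null null, marked=G H
Mark I: refs=null H G, marked=G H I
Mark F: refs=J null G, marked=F G H I
Mark J: refs=H null, marked=F G H I J
Unmarked (collected): A B C D E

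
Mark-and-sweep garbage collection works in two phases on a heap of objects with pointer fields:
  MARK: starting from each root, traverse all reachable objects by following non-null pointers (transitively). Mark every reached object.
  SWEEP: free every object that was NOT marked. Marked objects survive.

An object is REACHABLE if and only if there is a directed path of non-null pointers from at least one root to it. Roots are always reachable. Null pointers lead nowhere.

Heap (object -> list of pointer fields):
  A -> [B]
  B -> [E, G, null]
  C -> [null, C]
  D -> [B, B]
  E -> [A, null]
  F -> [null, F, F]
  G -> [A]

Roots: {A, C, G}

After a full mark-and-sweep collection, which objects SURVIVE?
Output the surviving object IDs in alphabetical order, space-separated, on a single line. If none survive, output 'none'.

Roots: A C G
Mark A: refs=B, marked=A
Mark C: refs=null C, marked=A C
Mark G: refs=A, marked=A C G
Mark B: refs=E G null, marked=A B C G
Mark E: refs=A null, marked=A B C E G
Unmarked (collected): D F

Answer: A B C E G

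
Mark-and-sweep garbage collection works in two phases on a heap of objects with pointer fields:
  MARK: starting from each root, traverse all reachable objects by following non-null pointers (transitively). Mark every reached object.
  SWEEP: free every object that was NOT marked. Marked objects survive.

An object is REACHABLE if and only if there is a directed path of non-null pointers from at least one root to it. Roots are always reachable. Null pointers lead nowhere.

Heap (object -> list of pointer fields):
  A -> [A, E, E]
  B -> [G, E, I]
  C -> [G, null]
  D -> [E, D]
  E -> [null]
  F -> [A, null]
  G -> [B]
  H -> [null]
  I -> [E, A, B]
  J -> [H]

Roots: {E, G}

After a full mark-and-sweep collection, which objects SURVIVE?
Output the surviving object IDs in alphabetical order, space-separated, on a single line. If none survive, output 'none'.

Answer: A B E G I

Derivation:
Roots: E G
Mark E: refs=null, marked=E
Mark G: refs=B, marked=E G
Mark B: refs=G E I, marked=B E G
Mark I: refs=E A B, marked=B E G I
Mark A: refs=A E E, marked=A B E G I
Unmarked (collected): C D F H J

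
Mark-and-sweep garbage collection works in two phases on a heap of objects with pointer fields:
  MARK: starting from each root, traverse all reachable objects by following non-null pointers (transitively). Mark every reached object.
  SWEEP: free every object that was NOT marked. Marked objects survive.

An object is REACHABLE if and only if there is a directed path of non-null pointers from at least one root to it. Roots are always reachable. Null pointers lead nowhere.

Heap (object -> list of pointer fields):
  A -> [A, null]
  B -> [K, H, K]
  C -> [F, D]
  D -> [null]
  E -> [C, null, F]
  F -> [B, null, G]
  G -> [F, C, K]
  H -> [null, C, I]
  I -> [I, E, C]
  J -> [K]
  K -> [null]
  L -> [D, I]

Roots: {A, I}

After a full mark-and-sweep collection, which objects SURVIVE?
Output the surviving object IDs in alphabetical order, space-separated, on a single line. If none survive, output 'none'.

Answer: A B C D E F G H I K

Derivation:
Roots: A I
Mark A: refs=A null, marked=A
Mark I: refs=I E C, marked=A I
Mark E: refs=C null F, marked=A E I
Mark C: refs=F D, marked=A C E I
Mark F: refs=B null G, marked=A C E F I
Mark D: refs=null, marked=A C D E F I
Mark B: refs=K H K, marked=A B C D E F I
Mark G: refs=F C K, marked=A B C D E F G I
Mark K: refs=null, marked=A B C D E F G I K
Mark H: refs=null C I, marked=A B C D E F G H I K
Unmarked (collected): J L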